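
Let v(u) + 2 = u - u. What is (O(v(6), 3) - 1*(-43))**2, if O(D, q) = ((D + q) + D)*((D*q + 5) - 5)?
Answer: 2401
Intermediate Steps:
v(u) = -2 (v(u) = -2 + (u - u) = -2 + 0 = -2)
O(D, q) = D*q*(q + 2*D) (O(D, q) = (q + 2*D)*((5 + D*q) - 5) = (q + 2*D)*(D*q) = D*q*(q + 2*D))
(O(v(6), 3) - 1*(-43))**2 = (-2*3*(3 + 2*(-2)) - 1*(-43))**2 = (-2*3*(3 - 4) + 43)**2 = (-2*3*(-1) + 43)**2 = (6 + 43)**2 = 49**2 = 2401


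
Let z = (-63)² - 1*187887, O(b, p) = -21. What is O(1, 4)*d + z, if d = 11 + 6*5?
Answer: -184779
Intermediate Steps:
d = 41 (d = 11 + 30 = 41)
z = -183918 (z = 3969 - 187887 = -183918)
O(1, 4)*d + z = -21*41 - 183918 = -861 - 183918 = -184779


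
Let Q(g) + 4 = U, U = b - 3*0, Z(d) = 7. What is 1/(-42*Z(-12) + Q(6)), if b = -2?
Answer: -1/300 ≈ -0.0033333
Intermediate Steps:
U = -2 (U = -2 - 3*0 = -2 + 0 = -2)
Q(g) = -6 (Q(g) = -4 - 2 = -6)
1/(-42*Z(-12) + Q(6)) = 1/(-42*7 - 6) = 1/(-294 - 6) = 1/(-300) = -1/300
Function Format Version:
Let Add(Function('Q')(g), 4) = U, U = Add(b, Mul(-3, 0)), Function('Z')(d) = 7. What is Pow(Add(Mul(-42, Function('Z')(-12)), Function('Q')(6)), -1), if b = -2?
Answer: Rational(-1, 300) ≈ -0.0033333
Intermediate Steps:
U = -2 (U = Add(-2, Mul(-3, 0)) = Add(-2, 0) = -2)
Function('Q')(g) = -6 (Function('Q')(g) = Add(-4, -2) = -6)
Pow(Add(Mul(-42, Function('Z')(-12)), Function('Q')(6)), -1) = Pow(Add(Mul(-42, 7), -6), -1) = Pow(Add(-294, -6), -1) = Pow(-300, -1) = Rational(-1, 300)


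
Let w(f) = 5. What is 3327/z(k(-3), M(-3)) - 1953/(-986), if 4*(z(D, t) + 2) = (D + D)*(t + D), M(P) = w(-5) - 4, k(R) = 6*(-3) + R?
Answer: 1843323/102544 ≈ 17.976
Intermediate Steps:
k(R) = -18 + R
M(P) = 1 (M(P) = 5 - 4 = 1)
z(D, t) = -2 + D*(D + t)/2 (z(D, t) = -2 + ((D + D)*(t + D))/4 = -2 + ((2*D)*(D + t))/4 = -2 + (2*D*(D + t))/4 = -2 + D*(D + t)/2)
3327/z(k(-3), M(-3)) - 1953/(-986) = 3327/(-2 + (-18 - 3)**2/2 + (1/2)*(-18 - 3)*1) - 1953/(-986) = 3327/(-2 + (1/2)*(-21)**2 + (1/2)*(-21)*1) - 1953*(-1/986) = 3327/(-2 + (1/2)*441 - 21/2) + 1953/986 = 3327/(-2 + 441/2 - 21/2) + 1953/986 = 3327/208 + 1953/986 = 1843323/102544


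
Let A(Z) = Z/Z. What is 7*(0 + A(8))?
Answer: 7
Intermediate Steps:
A(Z) = 1
7*(0 + A(8)) = 7*(0 + 1) = 7*1 = 7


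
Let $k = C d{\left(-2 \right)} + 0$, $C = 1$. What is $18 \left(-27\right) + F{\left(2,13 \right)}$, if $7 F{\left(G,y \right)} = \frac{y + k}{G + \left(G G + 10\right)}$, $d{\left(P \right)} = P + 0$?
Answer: $- \frac{54421}{112} \approx -485.9$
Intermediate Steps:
$d{\left(P \right)} = P$
$k = -2$ ($k = 1 \left(-2\right) + 0 = -2 + 0 = -2$)
$F{\left(G,y \right)} = \frac{-2 + y}{7 \left(10 + G + G^{2}\right)}$ ($F{\left(G,y \right)} = \frac{\left(y - 2\right) \frac{1}{G + \left(G G + 10\right)}}{7} = \frac{\left(-2 + y\right) \frac{1}{G + \left(G^{2} + 10\right)}}{7} = \frac{\left(-2 + y\right) \frac{1}{G + \left(10 + G^{2}\right)}}{7} = \frac{\left(-2 + y\right) \frac{1}{10 + G + G^{2}}}{7} = \frac{\frac{1}{10 + G + G^{2}} \left(-2 + y\right)}{7} = \frac{-2 + y}{7 \left(10 + G + G^{2}\right)}$)
$18 \left(-27\right) + F{\left(2,13 \right)} = 18 \left(-27\right) + \frac{-2 + 13}{7 \left(10 + 2 + 2^{2}\right)} = -486 + \frac{1}{7} \frac{1}{10 + 2 + 4} \cdot 11 = -486 + \frac{1}{7} \cdot \frac{1}{16} \cdot 11 = -486 + \frac{11}{112} = - \frac{54421}{112}$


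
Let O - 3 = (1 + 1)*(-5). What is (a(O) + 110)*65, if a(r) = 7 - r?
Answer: 8060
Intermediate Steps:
O = -7 (O = 3 + (1 + 1)*(-5) = 3 + 2*(-5) = 3 - 10 = -7)
(a(O) + 110)*65 = ((7 - 1*(-7)) + 110)*65 = ((7 + 7) + 110)*65 = (14 + 110)*65 = 124*65 = 8060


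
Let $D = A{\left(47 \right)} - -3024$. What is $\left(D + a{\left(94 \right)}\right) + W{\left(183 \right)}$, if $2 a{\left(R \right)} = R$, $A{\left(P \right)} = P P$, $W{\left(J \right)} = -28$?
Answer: $5252$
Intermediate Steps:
$A{\left(P \right)} = P^{2}$
$D = 5233$ ($D = 47^{2} - -3024 = 2209 + 3024 = 5233$)
$a{\left(R \right)} = \frac{R}{2}$
$\left(D + a{\left(94 \right)}\right) + W{\left(183 \right)} = \left(5233 + \frac{1}{2} \cdot 94\right) - 28 = \left(5233 + 47\right) - 28 = 5280 - 28 = 5252$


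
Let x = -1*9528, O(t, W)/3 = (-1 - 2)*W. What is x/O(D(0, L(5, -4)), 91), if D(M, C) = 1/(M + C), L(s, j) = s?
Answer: 3176/273 ≈ 11.634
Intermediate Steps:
D(M, C) = 1/(C + M)
O(t, W) = -9*W (O(t, W) = 3*((-1 - 2)*W) = 3*(-3*W) = -9*W)
x = -9528
x/O(D(0, L(5, -4)), 91) = -9528/((-9*91)) = -9528/(-819) = -9528*(-1/819) = 3176/273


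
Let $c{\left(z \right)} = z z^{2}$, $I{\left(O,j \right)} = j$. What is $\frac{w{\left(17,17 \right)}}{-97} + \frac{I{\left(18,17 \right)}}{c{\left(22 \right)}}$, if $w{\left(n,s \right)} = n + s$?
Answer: $- \frac{360383}{1032856} \approx -0.34892$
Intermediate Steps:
$c{\left(z \right)} = z^{3}$
$\frac{w{\left(17,17 \right)}}{-97} + \frac{I{\left(18,17 \right)}}{c{\left(22 \right)}} = \frac{17 + 17}{-97} + \frac{17}{22^{3}} = 34 \left(- \frac{1}{97}\right) + \frac{17}{10648} = - \frac{34}{97} + 17 \cdot \frac{1}{10648} = - \frac{34}{97} + \frac{17}{10648} = - \frac{360383}{1032856}$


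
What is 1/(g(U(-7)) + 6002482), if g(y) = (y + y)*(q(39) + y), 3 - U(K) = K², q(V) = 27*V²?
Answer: 1/2228550 ≈ 4.4872e-7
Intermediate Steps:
U(K) = 3 - K²
g(y) = 2*y*(41067 + y) (g(y) = (y + y)*(27*39² + y) = (2*y)*(27*1521 + y) = (2*y)*(41067 + y) = 2*y*(41067 + y))
1/(g(U(-7)) + 6002482) = 1/(2*(3 - 1*(-7)²)*(41067 + (3 - 1*(-7)²)) + 6002482) = 1/(2*(3 - 1*49)*(41067 + (3 - 1*49)) + 6002482) = 1/(2*(3 - 49)*(41067 + (3 - 49)) + 6002482) = 1/(2*(-46)*(41067 - 46) + 6002482) = 1/(2*(-46)*41021 + 6002482) = 1/(-3773932 + 6002482) = 1/2228550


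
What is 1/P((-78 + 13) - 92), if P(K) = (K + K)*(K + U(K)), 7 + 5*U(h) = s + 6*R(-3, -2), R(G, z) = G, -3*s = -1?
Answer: 15/762706 ≈ 1.9667e-5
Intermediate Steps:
s = 1/3 (s = -1/3*(-1) = 1/3 ≈ 0.33333)
U(h) = -74/15 (U(h) = -7/5 + (1/3 + 6*(-3))/5 = -7/5 + (1/3 - 18)/5 = -7/5 + (1/5)*(-53/3) = -7/5 - 53/15 = -74/15)
P(K) = 2*K*(-74/15 + K) (P(K) = (K + K)*(K - 74/15) = (2*K)*(-74/15 + K) = 2*K*(-74/15 + K))
1/P((-78 + 13) - 92) = 1/(2*((-78 + 13) - 92)*(-74 + 15*((-78 + 13) - 92))/15) = 1/(2*(-65 - 92)*(-74 + 15*(-65 - 92))/15) = 1/((2/15)*(-157)*(-74 + 15*(-157))) = 1/((2/15)*(-157)*(-74 - 2355)) = 1/((2/15)*(-157)*(-2429)) = 1/(762706/15) = 15/762706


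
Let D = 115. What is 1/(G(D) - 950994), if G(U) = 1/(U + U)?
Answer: -230/218728619 ≈ -1.0515e-6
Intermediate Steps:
G(U) = 1/(2*U)
1/(G(D) - 950994) = 1/((1/2)/115 - 950994) = 1/((1/2)*(1/115) - 950994) = 1/(1/230 - 950994) = 1/(-218728619/230) = -230/218728619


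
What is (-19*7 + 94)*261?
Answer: -10179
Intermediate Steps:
(-19*7 + 94)*261 = (-133 + 94)*261 = -39*261 = -10179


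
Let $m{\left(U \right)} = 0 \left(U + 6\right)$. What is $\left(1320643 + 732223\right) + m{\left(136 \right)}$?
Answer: $2052866$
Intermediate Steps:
$m{\left(U \right)} = 0$ ($m{\left(U \right)} = 0 \left(6 + U\right) = 0$)
$\left(1320643 + 732223\right) + m{\left(136 \right)} = \left(1320643 + 732223\right) + 0 = 2052866 + 0 = 2052866$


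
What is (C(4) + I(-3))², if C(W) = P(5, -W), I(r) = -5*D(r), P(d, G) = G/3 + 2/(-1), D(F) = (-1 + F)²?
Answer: 62500/9 ≈ 6944.4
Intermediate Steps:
P(d, G) = -2 + G/3 (P(d, G) = G*(⅓) + 2*(-1) = G/3 - 2 = -2 + G/3)
I(r) = -5*(-1 + r)²
C(W) = -2 - W/3 (C(W) = -2 + (-W)/3 = -2 - W/3)
(C(4) + I(-3))² = ((-2 - ⅓*4) - 5*(-1 - 3)²)² = ((-2 - 4/3) - 5*(-4)²)² = (-10/3 - 5*16)² = (-10/3 - 80)² = (-250/3)² = 62500/9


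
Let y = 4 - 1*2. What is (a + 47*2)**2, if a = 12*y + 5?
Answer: 15129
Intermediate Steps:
y = 2 (y = 4 - 2 = 2)
a = 29 (a = 12*2 + 5 = 24 + 5 = 29)
(a + 47*2)**2 = (29 + 47*2)**2 = (29 + 94)**2 = 123**2 = 15129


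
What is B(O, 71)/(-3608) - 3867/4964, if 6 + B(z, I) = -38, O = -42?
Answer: -156065/203524 ≈ -0.76681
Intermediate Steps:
B(z, I) = -44 (B(z, I) = -6 - 38 = -44)
B(O, 71)/(-3608) - 3867/4964 = -44/(-3608) - 3867/4964 = -44*(-1/3608) - 3867*1/4964 = 1/82 - 3867/4964 = -156065/203524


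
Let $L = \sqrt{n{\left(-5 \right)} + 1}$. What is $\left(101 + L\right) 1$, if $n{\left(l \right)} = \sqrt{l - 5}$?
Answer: $101 + \sqrt{1 + i \sqrt{10}} \approx 102.47 + 1.0763 i$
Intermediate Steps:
$n{\left(l \right)} = \sqrt{-5 + l}$
$L = \sqrt{1 + i \sqrt{10}}$ ($L = \sqrt{\sqrt{-5 - 5} + 1} = \sqrt{\sqrt{-10} + 1} = \sqrt{i \sqrt{10} + 1} = \sqrt{1 + i \sqrt{10}} \approx 1.4691 + 1.0762 i$)
$\left(101 + L\right) 1 = \left(101 + \sqrt{1 + i \sqrt{10}}\right) 1 = 101 + \sqrt{1 + i \sqrt{10}}$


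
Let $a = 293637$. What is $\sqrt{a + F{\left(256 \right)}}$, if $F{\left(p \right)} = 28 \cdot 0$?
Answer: $\sqrt{293637} \approx 541.88$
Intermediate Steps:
$F{\left(p \right)} = 0$
$\sqrt{a + F{\left(256 \right)}} = \sqrt{293637 + 0} = \sqrt{293637}$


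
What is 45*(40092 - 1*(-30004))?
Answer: 3154320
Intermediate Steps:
45*(40092 - 1*(-30004)) = 45*(40092 + 30004) = 45*70096 = 3154320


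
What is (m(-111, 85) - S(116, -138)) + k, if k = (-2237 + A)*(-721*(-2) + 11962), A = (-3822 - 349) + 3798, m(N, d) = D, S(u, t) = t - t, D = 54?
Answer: -34984386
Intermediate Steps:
S(u, t) = 0
m(N, d) = 54
A = -373 (A = -4171 + 3798 = -373)
k = -34984440 (k = (-2237 - 373)*(-721*(-2) + 11962) = -2610*(1442 + 11962) = -2610*13404 = -34984440)
(m(-111, 85) - S(116, -138)) + k = (54 - 1*0) - 34984440 = (54 + 0) - 34984440 = 54 - 34984440 = -34984386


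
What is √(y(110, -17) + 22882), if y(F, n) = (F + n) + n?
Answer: √22958 ≈ 151.52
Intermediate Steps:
y(F, n) = F + 2*n
√(y(110, -17) + 22882) = √((110 + 2*(-17)) + 22882) = √((110 - 34) + 22882) = √(76 + 22882) = √22958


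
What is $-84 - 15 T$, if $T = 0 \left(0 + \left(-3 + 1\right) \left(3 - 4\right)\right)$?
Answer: $-84$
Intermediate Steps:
$T = 0$ ($T = 0 \left(0 - -2\right) = 0 \left(0 + 2\right) = 0 \cdot 2 = 0$)
$-84 - 15 T = -84 - 0 = -84 + 0 = -84$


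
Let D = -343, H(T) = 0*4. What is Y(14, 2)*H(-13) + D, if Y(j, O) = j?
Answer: -343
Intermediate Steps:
H(T) = 0
Y(14, 2)*H(-13) + D = 14*0 - 343 = 0 - 343 = -343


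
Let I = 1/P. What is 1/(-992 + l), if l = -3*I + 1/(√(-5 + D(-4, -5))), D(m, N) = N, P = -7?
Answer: -485870/481774859 + 49*I*√10/481774859 ≈ -0.0010085 + 3.2163e-7*I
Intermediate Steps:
I = -⅐ (I = 1/(-7) = -⅐ ≈ -0.14286)
l = 3/7 - I*√10/10 (l = -3*(-⅐) + 1/(√(-5 - 5)) = 3/7 + 1/(√(-10)) = 3/7 + 1/(I*√10) = 3/7 - I*√10/10 ≈ 0.42857 - 0.31623*I)
1/(-992 + l) = 1/(-992 + (3/7 - I*√10/10)) = 1/(-6941/7 - I*√10/10)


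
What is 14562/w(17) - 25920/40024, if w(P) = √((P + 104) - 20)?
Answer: -3240/5003 + 14562*√101/101 ≈ 1448.3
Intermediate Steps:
w(P) = √(84 + P) (w(P) = √((104 + P) - 20) = √(84 + P))
14562/w(17) - 25920/40024 = 14562/(√(84 + 17)) - 25920/40024 = 14562/(√101) - 25920*1/40024 = 14562*(√101/101) - 3240/5003 = 14562*√101/101 - 3240/5003 = -3240/5003 + 14562*√101/101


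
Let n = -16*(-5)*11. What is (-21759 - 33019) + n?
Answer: -53898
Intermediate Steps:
n = 880 (n = 80*11 = 880)
(-21759 - 33019) + n = (-21759 - 33019) + 880 = -54778 + 880 = -53898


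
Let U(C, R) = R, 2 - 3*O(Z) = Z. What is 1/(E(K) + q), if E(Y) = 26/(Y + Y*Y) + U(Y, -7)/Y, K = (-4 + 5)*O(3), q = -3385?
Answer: -1/3481 ≈ -0.00028727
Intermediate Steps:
O(Z) = 2/3 - Z/3
K = -1/3 (K = (-4 + 5)*(2/3 - 1/3*3) = 1*(2/3 - 1) = 1*(-1/3) = -1/3 ≈ -0.33333)
E(Y) = -7/Y + 26/(Y + Y**2) (E(Y) = 26/(Y + Y*Y) - 7/Y = 26/(Y + Y**2) - 7/Y = -7/Y + 26/(Y + Y**2))
1/(E(K) + q) = 1/((19 - 7*(-1/3))/((-1/3)*(1 - 1/3)) - 3385) = 1/(-3*(19 + 7/3)/2/3 - 3385) = 1/(-3*3/2*64/3 - 3385) = 1/(-96 - 3385) = 1/(-3481) = -1/3481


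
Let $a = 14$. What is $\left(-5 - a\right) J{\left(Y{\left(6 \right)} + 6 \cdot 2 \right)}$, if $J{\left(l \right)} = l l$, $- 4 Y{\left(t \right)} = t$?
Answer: $- \frac{8379}{4} \approx -2094.8$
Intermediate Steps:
$Y{\left(t \right)} = - \frac{t}{4}$
$J{\left(l \right)} = l^{2}$
$\left(-5 - a\right) J{\left(Y{\left(6 \right)} + 6 \cdot 2 \right)} = \left(-5 - 14\right) \left(\left(- \frac{1}{4}\right) 6 + 6 \cdot 2\right)^{2} = \left(-5 - 14\right) \left(- \frac{3}{2} + 12\right)^{2} = - 19 \left(\frac{21}{2}\right)^{2} = \left(-19\right) \frac{441}{4} = - \frac{8379}{4}$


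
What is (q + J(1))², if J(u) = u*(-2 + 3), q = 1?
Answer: 4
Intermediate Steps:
J(u) = u (J(u) = u*1 = u)
(q + J(1))² = (1 + 1)² = 2² = 4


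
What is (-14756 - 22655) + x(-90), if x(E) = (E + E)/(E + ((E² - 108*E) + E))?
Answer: -3666279/98 ≈ -37411.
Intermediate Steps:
x(E) = 2*E/(E² - 106*E) (x(E) = (2*E)/(E + (E² - 107*E)) = (2*E)/(E² - 106*E) = 2*E/(E² - 106*E))
(-14756 - 22655) + x(-90) = (-14756 - 22655) + 2/(-106 - 90) = -37411 + 2/(-196) = -37411 + 2*(-1/196) = -37411 - 1/98 = -3666279/98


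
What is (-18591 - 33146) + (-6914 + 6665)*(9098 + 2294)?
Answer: -2888345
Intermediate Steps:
(-18591 - 33146) + (-6914 + 6665)*(9098 + 2294) = -51737 - 249*11392 = -51737 - 2836608 = -2888345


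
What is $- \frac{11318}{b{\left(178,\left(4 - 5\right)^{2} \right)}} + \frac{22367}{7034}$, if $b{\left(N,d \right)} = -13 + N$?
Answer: $- \frac{75920257}{1160610} \approx -65.414$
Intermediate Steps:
$- \frac{11318}{b{\left(178,\left(4 - 5\right)^{2} \right)}} + \frac{22367}{7034} = - \frac{11318}{-13 + 178} + \frac{22367}{7034} = - \frac{11318}{165} + 22367 \cdot \frac{1}{7034} = \left(-11318\right) \frac{1}{165} + \frac{22367}{7034} = - \frac{11318}{165} + \frac{22367}{7034} = - \frac{75920257}{1160610}$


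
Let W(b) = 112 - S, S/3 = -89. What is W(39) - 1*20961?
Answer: -20582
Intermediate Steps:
S = -267 (S = 3*(-89) = -267)
W(b) = 379 (W(b) = 112 - 1*(-267) = 112 + 267 = 379)
W(39) - 1*20961 = 379 - 1*20961 = 379 - 20961 = -20582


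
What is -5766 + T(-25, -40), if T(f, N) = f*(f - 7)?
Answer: -4966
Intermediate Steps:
T(f, N) = f*(-7 + f)
-5766 + T(-25, -40) = -5766 - 25*(-7 - 25) = -5766 - 25*(-32) = -5766 + 800 = -4966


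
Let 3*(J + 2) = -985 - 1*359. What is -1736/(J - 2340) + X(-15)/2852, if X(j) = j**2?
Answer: 89981/128340 ≈ 0.70111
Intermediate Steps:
J = -450 (J = -2 + (-985 - 1*359)/3 = -2 + (-985 - 359)/3 = -2 + (1/3)*(-1344) = -2 - 448 = -450)
-1736/(J - 2340) + X(-15)/2852 = -1736/(-450 - 2340) + (-15)**2/2852 = -1736/(-2790) + 225*(1/2852) = -1736*(-1/2790) + 225/2852 = 28/45 + 225/2852 = 89981/128340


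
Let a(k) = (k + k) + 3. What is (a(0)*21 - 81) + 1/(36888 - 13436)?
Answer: -422135/23452 ≈ -18.000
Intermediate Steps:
a(k) = 3 + 2*k (a(k) = 2*k + 3 = 3 + 2*k)
(a(0)*21 - 81) + 1/(36888 - 13436) = ((3 + 2*0)*21 - 81) + 1/(36888 - 13436) = ((3 + 0)*21 - 81) + 1/23452 = (3*21 - 81) + 1/23452 = (63 - 81) + 1/23452 = -18 + 1/23452 = -422135/23452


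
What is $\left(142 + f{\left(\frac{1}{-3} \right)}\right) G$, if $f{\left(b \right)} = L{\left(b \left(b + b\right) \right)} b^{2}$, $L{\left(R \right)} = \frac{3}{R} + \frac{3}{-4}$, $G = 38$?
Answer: $\frac{32699}{6} \approx 5449.8$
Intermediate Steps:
$L{\left(R \right)} = - \frac{3}{4} + \frac{3}{R}$ ($L{\left(R \right)} = \frac{3}{R} + 3 \left(- \frac{1}{4}\right) = \frac{3}{R} - \frac{3}{4} = - \frac{3}{4} + \frac{3}{R}$)
$f{\left(b \right)} = b^{2} \left(- \frac{3}{4} + \frac{3}{2 b^{2}}\right)$ ($f{\left(b \right)} = \left(- \frac{3}{4} + \frac{3}{b \left(b + b\right)}\right) b^{2} = \left(- \frac{3}{4} + \frac{3}{b 2 b}\right) b^{2} = \left(- \frac{3}{4} + \frac{3}{2 b^{2}}\right) b^{2} = b^{2} \left(- \frac{3}{4} + \frac{3}{2 b^{2}}\right)$)
$\left(142 + f{\left(\frac{1}{-3} \right)}\right) G = \left(142 + \left(\frac{3}{2} - \frac{3 \left(\frac{1}{-3}\right)^{2}}{4}\right)\right) 38 = \left(142 + \left(\frac{3}{2} - \frac{3 \left(- \frac{1}{3}\right)^{2}}{4}\right)\right) 38 = \left(142 + \left(\frac{3}{2} - \frac{1}{12}\right)\right) 38 = \left(142 + \frac{17}{12}\right) 38 = \frac{1721}{12} \cdot 38 = \frac{32699}{6}$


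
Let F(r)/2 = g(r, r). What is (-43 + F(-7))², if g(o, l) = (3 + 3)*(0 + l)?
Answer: 16129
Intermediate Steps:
g(o, l) = 6*l
F(r) = 12*r (F(r) = 2*(6*r) = 12*r)
(-43 + F(-7))² = (-43 + 12*(-7))² = (-43 - 84)² = (-127)² = 16129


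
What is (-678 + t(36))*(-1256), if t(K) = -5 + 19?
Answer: 833984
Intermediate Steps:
t(K) = 14
(-678 + t(36))*(-1256) = (-678 + 14)*(-1256) = -664*(-1256) = 833984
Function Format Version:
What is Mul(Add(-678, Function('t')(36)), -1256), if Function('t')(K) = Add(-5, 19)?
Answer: 833984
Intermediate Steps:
Function('t')(K) = 14
Mul(Add(-678, Function('t')(36)), -1256) = Mul(Add(-678, 14), -1256) = Mul(-664, -1256) = 833984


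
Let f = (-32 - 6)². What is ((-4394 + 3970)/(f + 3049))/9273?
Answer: -424/41663589 ≈ -1.0177e-5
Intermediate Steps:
f = 1444 (f = (-38)² = 1444)
((-4394 + 3970)/(f + 3049))/9273 = ((-4394 + 3970)/(1444 + 3049))/9273 = -424/4493*(1/9273) = -424*1/4493*(1/9273) = -424/4493*1/9273 = -424/41663589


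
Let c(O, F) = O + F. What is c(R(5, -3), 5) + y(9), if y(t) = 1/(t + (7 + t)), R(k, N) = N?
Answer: 51/25 ≈ 2.0400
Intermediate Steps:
c(O, F) = F + O
y(t) = 1/(7 + 2*t)
c(R(5, -3), 5) + y(9) = (5 - 3) + 1/(7 + 2*9) = 2 + 1/(7 + 18) = 2 + 1/25 = 51/25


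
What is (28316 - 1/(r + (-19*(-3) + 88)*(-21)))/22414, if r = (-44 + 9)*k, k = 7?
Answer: 93159641/73742060 ≈ 1.2633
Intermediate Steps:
r = -245 (r = (-44 + 9)*7 = -35*7 = -245)
(28316 - 1/(r + (-19*(-3) + 88)*(-21)))/22414 = (28316 - 1/(-245 + (-19*(-3) + 88)*(-21)))/22414 = (28316 - 1/(-245 + (57 + 88)*(-21)))*(1/22414) = (28316 - 1/(-245 + 145*(-21)))*(1/22414) = (28316 - 1/(-245 - 3045))*(1/22414) = (28316 - 1/(-3290))*(1/22414) = (28316 - 1*(-1/3290))*(1/22414) = (28316 + 1/3290)*(1/22414) = (93159641/3290)*(1/22414) = 93159641/73742060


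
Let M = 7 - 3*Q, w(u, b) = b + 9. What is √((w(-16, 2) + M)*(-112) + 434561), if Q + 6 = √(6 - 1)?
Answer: √(430529 + 336*√5) ≈ 656.72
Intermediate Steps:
Q = -6 + √5 (Q = -6 + √(6 - 1) = -6 + √5 ≈ -3.7639)
w(u, b) = 9 + b
M = 25 - 3*√5 (M = 7 - 3*(-6 + √5) = 7 + (18 - 3*√5) = 25 - 3*√5 ≈ 18.292)
√((w(-16, 2) + M)*(-112) + 434561) = √(((9 + 2) + (25 - 3*√5))*(-112) + 434561) = √((11 + (25 - 3*√5))*(-112) + 434561) = √((36 - 3*√5)*(-112) + 434561) = √((-4032 + 336*√5) + 434561) = √(430529 + 336*√5)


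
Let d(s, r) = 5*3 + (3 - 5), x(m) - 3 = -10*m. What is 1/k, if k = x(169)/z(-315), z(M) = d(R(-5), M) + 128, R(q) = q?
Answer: -141/1687 ≈ -0.083580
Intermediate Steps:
x(m) = 3 - 10*m
d(s, r) = 13 (d(s, r) = 15 - 2 = 13)
z(M) = 141 (z(M) = 13 + 128 = 141)
k = -1687/141 (k = (3 - 10*169)/141 = (3 - 1690)*(1/141) = -1687*1/141 = -1687/141 ≈ -11.965)
1/k = 1/(-1687/141) = -141/1687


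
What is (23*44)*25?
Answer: 25300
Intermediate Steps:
(23*44)*25 = 1012*25 = 25300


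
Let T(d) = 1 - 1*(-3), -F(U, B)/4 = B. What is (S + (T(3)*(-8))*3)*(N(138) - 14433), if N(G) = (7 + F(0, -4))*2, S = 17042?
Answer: -243802102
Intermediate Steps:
F(U, B) = -4*B
T(d) = 4 (T(d) = 1 + 3 = 4)
N(G) = 46 (N(G) = (7 - 4*(-4))*2 = (7 + 16)*2 = 23*2 = 46)
(S + (T(3)*(-8))*3)*(N(138) - 14433) = (17042 + (4*(-8))*3)*(46 - 14433) = (17042 - 32*3)*(-14387) = (17042 - 96)*(-14387) = 16946*(-14387) = -243802102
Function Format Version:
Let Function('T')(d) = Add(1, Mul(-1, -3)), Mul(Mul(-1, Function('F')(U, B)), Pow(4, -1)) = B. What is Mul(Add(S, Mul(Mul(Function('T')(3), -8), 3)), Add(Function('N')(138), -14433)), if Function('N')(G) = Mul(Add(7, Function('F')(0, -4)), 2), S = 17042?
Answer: -243802102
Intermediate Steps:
Function('F')(U, B) = Mul(-4, B)
Function('T')(d) = 4 (Function('T')(d) = Add(1, 3) = 4)
Function('N')(G) = 46 (Function('N')(G) = Mul(Add(7, Mul(-4, -4)), 2) = Mul(Add(7, 16), 2) = Mul(23, 2) = 46)
Mul(Add(S, Mul(Mul(Function('T')(3), -8), 3)), Add(Function('N')(138), -14433)) = Mul(Add(17042, Mul(Mul(4, -8), 3)), Add(46, -14433)) = Mul(Add(17042, Mul(-32, 3)), -14387) = Mul(Add(17042, -96), -14387) = Mul(16946, -14387) = -243802102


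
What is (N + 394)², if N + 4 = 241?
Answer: 398161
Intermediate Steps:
N = 237 (N = -4 + 241 = 237)
(N + 394)² = (237 + 394)² = 631² = 398161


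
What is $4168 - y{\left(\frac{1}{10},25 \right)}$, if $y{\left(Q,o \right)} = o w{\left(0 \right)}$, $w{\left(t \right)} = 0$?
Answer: $4168$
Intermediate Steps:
$y{\left(Q,o \right)} = 0$ ($y{\left(Q,o \right)} = o 0 = 0$)
$4168 - y{\left(\frac{1}{10},25 \right)} = 4168 - 0 = 4168 + 0 = 4168$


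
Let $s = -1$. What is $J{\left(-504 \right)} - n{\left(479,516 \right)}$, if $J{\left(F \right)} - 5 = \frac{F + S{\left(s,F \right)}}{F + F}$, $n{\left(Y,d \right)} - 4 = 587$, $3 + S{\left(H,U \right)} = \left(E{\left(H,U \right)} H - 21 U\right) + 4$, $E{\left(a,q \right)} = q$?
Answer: $- \frac{601273}{1008} \approx -596.5$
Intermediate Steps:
$S{\left(H,U \right)} = 1 - 21 U + H U$ ($S{\left(H,U \right)} = -3 + \left(\left(U H - 21 U\right) + 4\right) = -3 + \left(\left(H U - 21 U\right) + 4\right) = -3 + \left(\left(- 21 U + H U\right) + 4\right) = -3 + \left(4 - 21 U + H U\right) = 1 - 21 U + H U$)
$n{\left(Y,d \right)} = 591$ ($n{\left(Y,d \right)} = 4 + 587 = 591$)
$J{\left(F \right)} = 5 + \frac{1 - 21 F}{2 F}$ ($J{\left(F \right)} = 5 + \frac{F - \left(-1 + 22 F\right)}{F + F} = 5 + \frac{F - \left(-1 + 22 F\right)}{2 F} = 5 + \left(1 - 21 F\right) \frac{1}{2 F} = 5 + \frac{1 - 21 F}{2 F}$)
$J{\left(-504 \right)} - n{\left(479,516 \right)} = \frac{1 - -5544}{2 \left(-504\right)} - 591 = \frac{1}{2} \left(- \frac{1}{504}\right) \left(1 + 5544\right) - 591 = \frac{1}{2} \left(- \frac{1}{504}\right) 5545 - 591 = - \frac{5545}{1008} - 591 = - \frac{601273}{1008}$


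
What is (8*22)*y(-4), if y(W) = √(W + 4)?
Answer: 0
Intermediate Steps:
y(W) = √(4 + W)
(8*22)*y(-4) = (8*22)*√(4 - 4) = 176*√0 = 176*0 = 0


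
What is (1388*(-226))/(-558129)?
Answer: 313688/558129 ≈ 0.56203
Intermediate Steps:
(1388*(-226))/(-558129) = -313688*(-1/558129) = 313688/558129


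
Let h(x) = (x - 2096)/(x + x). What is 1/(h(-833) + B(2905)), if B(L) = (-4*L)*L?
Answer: -1666/56237659671 ≈ -2.9624e-8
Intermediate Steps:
h(x) = (-2096 + x)/(2*x) (h(x) = (-2096 + x)/((2*x)) = (-2096 + x)*(1/(2*x)) = (-2096 + x)/(2*x))
B(L) = -4*L²
1/(h(-833) + B(2905)) = 1/((½)*(-2096 - 833)/(-833) - 4*2905²) = 1/((½)*(-1/833)*(-2929) - 4*8439025) = 1/(2929/1666 - 33756100) = 1/(-56237659671/1666) = -1666/56237659671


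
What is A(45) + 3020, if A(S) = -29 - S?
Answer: 2946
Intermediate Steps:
A(45) + 3020 = (-29 - 1*45) + 3020 = (-29 - 45) + 3020 = -74 + 3020 = 2946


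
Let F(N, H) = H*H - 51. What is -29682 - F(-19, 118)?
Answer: -43555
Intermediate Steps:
F(N, H) = -51 + H**2 (F(N, H) = H**2 - 51 = -51 + H**2)
-29682 - F(-19, 118) = -29682 - (-51 + 118**2) = -29682 - (-51 + 13924) = -29682 - 1*13873 = -29682 - 13873 = -43555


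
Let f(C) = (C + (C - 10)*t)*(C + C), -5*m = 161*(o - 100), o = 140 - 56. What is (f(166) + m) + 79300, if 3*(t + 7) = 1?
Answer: -1051764/5 ≈ -2.1035e+5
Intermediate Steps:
t = -20/3 (t = -7 + (⅓)*1 = -7 + ⅓ = -20/3 ≈ -6.6667)
o = 84
m = 2576/5 (m = -161*(84 - 100)/5 = -161*(-16)/5 = -⅕*(-2576) = 2576/5 ≈ 515.20)
f(C) = 2*C*(200/3 - 17*C/3) (f(C) = (C + (C - 10)*(-20/3))*(C + C) = (C + (-10 + C)*(-20/3))*(2*C) = (C + (200/3 - 20*C/3))*(2*C) = (200/3 - 17*C/3)*(2*C) = 2*C*(200/3 - 17*C/3))
(f(166) + m) + 79300 = ((⅔)*166*(200 - 17*166) + 2576/5) + 79300 = ((⅔)*166*(200 - 2822) + 2576/5) + 79300 = ((⅔)*166*(-2622) + 2576/5) + 79300 = (-290168 + 2576/5) + 79300 = -1448264/5 + 79300 = -1051764/5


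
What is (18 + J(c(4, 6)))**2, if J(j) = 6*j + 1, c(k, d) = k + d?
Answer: 6241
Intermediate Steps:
c(k, d) = d + k
J(j) = 1 + 6*j
(18 + J(c(4, 6)))**2 = (18 + (1 + 6*(6 + 4)))**2 = (18 + (1 + 6*10))**2 = (18 + (1 + 60))**2 = (18 + 61)**2 = 79**2 = 6241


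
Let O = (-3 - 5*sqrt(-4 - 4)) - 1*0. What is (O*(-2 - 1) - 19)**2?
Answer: -1700 - 600*I*sqrt(2) ≈ -1700.0 - 848.53*I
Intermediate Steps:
O = -3 - 10*I*sqrt(2) (O = (-3 - 10*I*sqrt(2)) + 0 = -3 - 10*I*sqrt(2) ≈ -3.0 - 14.142*I)
(O*(-2 - 1) - 19)**2 = ((-3 - 10*I*sqrt(2))*(-2 - 1) - 19)**2 = ((-3 - 10*I*sqrt(2))*(-3) - 19)**2 = ((9 + 30*I*sqrt(2)) - 19)**2 = (-10 + 30*I*sqrt(2))**2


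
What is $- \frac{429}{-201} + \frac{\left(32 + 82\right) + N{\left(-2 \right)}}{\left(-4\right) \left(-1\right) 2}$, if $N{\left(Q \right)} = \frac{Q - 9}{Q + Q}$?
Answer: $\frac{35865}{2144} \approx 16.728$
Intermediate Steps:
$N{\left(Q \right)} = \frac{-9 + Q}{2 Q}$
$- \frac{429}{-201} + \frac{\left(32 + 82\right) + N{\left(-2 \right)}}{\left(-4\right) \left(-1\right) 2} = - \frac{429}{-201} + \frac{\left(32 + 82\right) + \frac{-9 - 2}{2 \left(-2\right)}}{\left(-4\right) \left(-1\right) 2} = \left(-429\right) \left(- \frac{1}{201}\right) + \frac{114 + \frac{1}{2} \left(- \frac{1}{2}\right) \left(-11\right)}{4 \cdot 2} = \frac{143}{67} + \frac{114 + \frac{11}{4}}{8} = \frac{143}{67} + \frac{467}{4} \cdot \frac{1}{8} = \frac{143}{67} + \frac{467}{32} = \frac{35865}{2144}$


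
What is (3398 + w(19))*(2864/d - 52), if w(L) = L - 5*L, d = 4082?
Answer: -347813400/2041 ≈ -1.7041e+5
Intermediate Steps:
w(L) = -4*L
(3398 + w(19))*(2864/d - 52) = (3398 - 4*19)*(2864/4082 - 52) = (3398 - 76)*(2864*(1/4082) - 52) = 3322*(1432/2041 - 52) = 3322*(-104700/2041) = -347813400/2041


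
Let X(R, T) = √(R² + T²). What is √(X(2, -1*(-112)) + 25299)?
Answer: √(25299 + 2*√3137) ≈ 159.41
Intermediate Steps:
√(X(2, -1*(-112)) + 25299) = √(√(2² + (-1*(-112))²) + 25299) = √(√(4 + 112²) + 25299) = √(√(4 + 12544) + 25299) = √(√12548 + 25299) = √(2*√3137 + 25299) = √(25299 + 2*√3137)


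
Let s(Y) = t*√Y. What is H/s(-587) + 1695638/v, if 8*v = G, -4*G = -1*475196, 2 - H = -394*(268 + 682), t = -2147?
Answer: 13565104/118799 + 374302*I*√587/1260289 ≈ 114.19 + 7.1957*I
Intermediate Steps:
H = 374302 (H = 2 - (-394)*(268 + 682) = 2 - (-394)*950 = 2 - 1*(-374300) = 2 + 374300 = 374302)
s(Y) = -2147*√Y
G = 118799 (G = -(-1)*475196/4 = -¼*(-475196) = 118799)
v = 118799/8 (v = (⅛)*118799 = 118799/8 ≈ 14850.)
H/s(-587) + 1695638/v = 374302/((-2147*I*√587)) + 1695638/(118799/8) = 374302/((-2147*I*√587)) + 1695638*(8/118799) = 374302/((-2147*I*√587)) + 13565104/118799 = 374302*(I*√587/1260289) + 13565104/118799 = 374302*I*√587/1260289 + 13565104/118799 = 13565104/118799 + 374302*I*√587/1260289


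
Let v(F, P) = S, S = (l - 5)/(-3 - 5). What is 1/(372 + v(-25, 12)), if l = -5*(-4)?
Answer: 8/2961 ≈ 0.0027018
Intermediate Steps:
l = 20
S = -15/8 (S = (20 - 5)/(-3 - 5) = 15/(-8) = 15*(-⅛) = -15/8 ≈ -1.8750)
v(F, P) = -15/8
1/(372 + v(-25, 12)) = 1/(372 - 15/8) = 1/(2961/8) = 8/2961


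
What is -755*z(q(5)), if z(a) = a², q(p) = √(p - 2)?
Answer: -2265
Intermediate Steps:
q(p) = √(-2 + p)
-755*z(q(5)) = -755*(√(-2 + 5))² = -755*(√3)² = -755*3 = -2265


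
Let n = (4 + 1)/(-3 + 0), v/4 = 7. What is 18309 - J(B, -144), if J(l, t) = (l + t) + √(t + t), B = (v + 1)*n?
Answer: 55504/3 - 12*I*√2 ≈ 18501.0 - 16.971*I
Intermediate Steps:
v = 28 (v = 4*7 = 28)
n = -5/3 (n = 5/(-3) = 5*(-⅓) = -5/3 ≈ -1.6667)
B = -145/3 (B = (28 + 1)*(-5/3) = 29*(-5/3) = -145/3 ≈ -48.333)
J(l, t) = l + t + √2*√t (J(l, t) = (l + t) + √(2*t) = (l + t) + √2*√t = l + t + √2*√t)
18309 - J(B, -144) = 18309 - (-145/3 - 144 + √2*√(-144)) = 18309 - (-145/3 - 144 + √2*(12*I)) = 18309 - (-145/3 - 144 + 12*I*√2) = 18309 - (-577/3 + 12*I*√2) = 18309 + (577/3 - 12*I*√2) = 55504/3 - 12*I*√2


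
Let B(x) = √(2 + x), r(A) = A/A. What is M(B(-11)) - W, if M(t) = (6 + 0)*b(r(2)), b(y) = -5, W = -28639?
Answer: 28609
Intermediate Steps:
r(A) = 1
M(t) = -30 (M(t) = (6 + 0)*(-5) = 6*(-5) = -30)
M(B(-11)) - W = -30 - 1*(-28639) = -30 + 28639 = 28609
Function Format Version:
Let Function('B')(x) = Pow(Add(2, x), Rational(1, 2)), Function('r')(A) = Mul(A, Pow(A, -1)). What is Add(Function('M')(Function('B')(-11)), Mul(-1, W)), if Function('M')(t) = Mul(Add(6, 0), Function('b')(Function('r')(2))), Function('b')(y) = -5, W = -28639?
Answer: 28609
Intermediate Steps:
Function('r')(A) = 1
Function('M')(t) = -30 (Function('M')(t) = Mul(Add(6, 0), -5) = Mul(6, -5) = -30)
Add(Function('M')(Function('B')(-11)), Mul(-1, W)) = Add(-30, Mul(-1, -28639)) = Add(-30, 28639) = 28609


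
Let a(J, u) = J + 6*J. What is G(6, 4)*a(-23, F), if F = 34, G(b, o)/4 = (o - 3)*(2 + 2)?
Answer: -2576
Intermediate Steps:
G(b, o) = -48 + 16*o (G(b, o) = 4*((o - 3)*(2 + 2)) = 4*((-3 + o)*4) = 4*(-12 + 4*o) = -48 + 16*o)
a(J, u) = 7*J
G(6, 4)*a(-23, F) = (-48 + 16*4)*(7*(-23)) = (-48 + 64)*(-161) = 16*(-161) = -2576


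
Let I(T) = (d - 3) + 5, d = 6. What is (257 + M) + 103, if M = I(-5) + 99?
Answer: 467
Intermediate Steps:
I(T) = 8 (I(T) = (6 - 3) + 5 = 3 + 5 = 8)
M = 107 (M = 8 + 99 = 107)
(257 + M) + 103 = (257 + 107) + 103 = 364 + 103 = 467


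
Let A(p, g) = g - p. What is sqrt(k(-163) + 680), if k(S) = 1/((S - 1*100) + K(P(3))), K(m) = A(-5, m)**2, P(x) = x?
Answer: sqrt(26928481)/199 ≈ 26.077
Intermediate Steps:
K(m) = (5 + m)**2 (K(m) = (m - 1*(-5))**2 = (m + 5)**2 = (5 + m)**2)
k(S) = 1/(-36 + S) (k(S) = 1/((S - 1*100) + (5 + 3)**2) = 1/((S - 100) + 8**2) = 1/((-100 + S) + 64) = 1/(-36 + S))
sqrt(k(-163) + 680) = sqrt(1/(-36 - 163) + 680) = sqrt(1/(-199) + 680) = sqrt(-1/199 + 680) = sqrt(135319/199) = sqrt(26928481)/199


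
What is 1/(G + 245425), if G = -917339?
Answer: -1/671914 ≈ -1.4883e-6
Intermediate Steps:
1/(G + 245425) = 1/(-917339 + 245425) = 1/(-671914) = -1/671914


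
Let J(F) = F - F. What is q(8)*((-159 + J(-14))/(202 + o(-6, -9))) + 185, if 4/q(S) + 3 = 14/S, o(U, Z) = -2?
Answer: 23443/125 ≈ 187.54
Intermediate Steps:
J(F) = 0
q(S) = 4/(-3 + 14/S)
q(8)*((-159 + J(-14))/(202 + o(-6, -9))) + 185 = (-4*8/(-14 + 3*8))*((-159 + 0)/(202 - 2)) + 185 = (-4*8/(-14 + 24))*(-159/200) + 185 = (-4*8/10)*(-159*1/200) + 185 = -4*8*⅒*(-159/200) + 185 = -16/5*(-159/200) + 185 = 318/125 + 185 = 23443/125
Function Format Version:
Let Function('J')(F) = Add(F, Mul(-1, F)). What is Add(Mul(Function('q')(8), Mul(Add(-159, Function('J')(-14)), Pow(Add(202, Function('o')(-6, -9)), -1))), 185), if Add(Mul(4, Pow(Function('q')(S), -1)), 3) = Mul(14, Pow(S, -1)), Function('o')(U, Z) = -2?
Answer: Rational(23443, 125) ≈ 187.54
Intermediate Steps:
Function('J')(F) = 0
Function('q')(S) = Mul(4, Pow(Add(-3, Mul(14, Pow(S, -1))), -1))
Add(Mul(Function('q')(8), Mul(Add(-159, Function('J')(-14)), Pow(Add(202, Function('o')(-6, -9)), -1))), 185) = Add(Mul(Mul(-4, 8, Pow(Add(-14, Mul(3, 8)), -1)), Mul(Add(-159, 0), Pow(Add(202, -2), -1))), 185) = Add(Mul(Mul(-4, 8, Pow(Add(-14, 24), -1)), Mul(-159, Pow(200, -1))), 185) = Add(Mul(Mul(-4, 8, Pow(10, -1)), Mul(-159, Rational(1, 200))), 185) = Add(Mul(Mul(-4, 8, Rational(1, 10)), Rational(-159, 200)), 185) = Add(Mul(Rational(-16, 5), Rational(-159, 200)), 185) = Add(Rational(318, 125), 185) = Rational(23443, 125)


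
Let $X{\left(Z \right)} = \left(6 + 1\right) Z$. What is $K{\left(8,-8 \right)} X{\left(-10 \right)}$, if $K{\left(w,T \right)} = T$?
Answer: $560$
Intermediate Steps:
$X{\left(Z \right)} = 7 Z$
$K{\left(8,-8 \right)} X{\left(-10 \right)} = - 8 \cdot 7 \left(-10\right) = \left(-8\right) \left(-70\right) = 560$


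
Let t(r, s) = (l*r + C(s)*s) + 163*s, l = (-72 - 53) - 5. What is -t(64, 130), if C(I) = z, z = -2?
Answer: -12610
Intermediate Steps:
l = -130 (l = -125 - 5 = -130)
C(I) = -2
t(r, s) = -130*r + 161*s (t(r, s) = (-130*r - 2*s) + 163*s = -130*r + 161*s)
-t(64, 130) = -(-130*64 + 161*130) = -(-8320 + 20930) = -1*12610 = -12610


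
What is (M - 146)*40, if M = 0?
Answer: -5840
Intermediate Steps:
(M - 146)*40 = (0 - 146)*40 = -146*40 = -5840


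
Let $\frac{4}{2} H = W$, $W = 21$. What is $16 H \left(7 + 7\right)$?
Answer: $2352$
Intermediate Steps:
$H = \frac{21}{2}$ ($H = \frac{1}{2} \cdot 21 = \frac{21}{2} \approx 10.5$)
$16 H \left(7 + 7\right) = 16 \cdot \frac{21}{2} \left(7 + 7\right) = 168 \cdot 14 = 2352$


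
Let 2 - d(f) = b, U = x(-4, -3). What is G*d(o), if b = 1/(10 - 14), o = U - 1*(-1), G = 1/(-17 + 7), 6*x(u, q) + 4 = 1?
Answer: -9/40 ≈ -0.22500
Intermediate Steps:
x(u, q) = -½ (x(u, q) = -⅔ + (⅙)*1 = -⅔ + ⅙ = -½)
U = -½ ≈ -0.50000
G = -⅒ (G = 1/(-10) = -⅒ ≈ -0.10000)
o = ½ (o = -½ - 1*(-1) = -½ + 1 = ½ ≈ 0.50000)
b = -¼ (b = 1/(-4) = -¼ ≈ -0.25000)
d(f) = 9/4 (d(f) = 2 - 1*(-¼) = 2 + ¼ = 9/4)
G*d(o) = -⅒*9/4 = -9/40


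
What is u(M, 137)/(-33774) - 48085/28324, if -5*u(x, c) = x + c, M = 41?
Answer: -4057536139/2391536940 ≈ -1.6966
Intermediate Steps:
u(x, c) = -c/5 - x/5 (u(x, c) = -(x + c)/5 = -(c + x)/5 = -c/5 - x/5)
u(M, 137)/(-33774) - 48085/28324 = (-1/5*137 - 1/5*41)/(-33774) - 48085/28324 = (-137/5 - 41/5)*(-1/33774) - 48085*1/28324 = -178/5*(-1/33774) - 48085/28324 = 89/84435 - 48085/28324 = -4057536139/2391536940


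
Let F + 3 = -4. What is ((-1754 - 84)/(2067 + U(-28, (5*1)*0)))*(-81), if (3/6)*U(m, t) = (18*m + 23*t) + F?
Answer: 148878/1045 ≈ 142.47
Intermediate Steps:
F = -7 (F = -3 - 4 = -7)
U(m, t) = -14 + 36*m + 46*t (U(m, t) = 2*((18*m + 23*t) - 7) = 2*(-7 + 18*m + 23*t) = -14 + 36*m + 46*t)
((-1754 - 84)/(2067 + U(-28, (5*1)*0)))*(-81) = ((-1754 - 84)/(2067 + (-14 + 36*(-28) + 46*((5*1)*0))))*(-81) = -1838/(2067 + (-14 - 1008 + 46*(5*0)))*(-81) = -1838/(2067 + (-14 - 1008 + 46*0))*(-81) = -1838/(2067 + (-14 - 1008 + 0))*(-81) = -1838/(2067 - 1022)*(-81) = -1838/1045*(-81) = 148878/1045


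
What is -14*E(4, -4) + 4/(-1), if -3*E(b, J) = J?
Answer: -68/3 ≈ -22.667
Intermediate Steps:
E(b, J) = -J/3
-14*E(4, -4) + 4/(-1) = -(-14)*(-4)/3 + 4/(-1) = -14*4/3 + 4*(-1) = -56/3 - 4 = -68/3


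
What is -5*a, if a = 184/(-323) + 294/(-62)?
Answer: 265925/10013 ≈ 26.558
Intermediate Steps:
a = -53185/10013 (a = 184*(-1/323) + 294*(-1/62) = -184/323 - 147/31 = -53185/10013 ≈ -5.3116)
-5*a = -5*(-53185/10013) = 265925/10013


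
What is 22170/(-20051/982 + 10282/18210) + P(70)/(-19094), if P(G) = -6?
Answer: -1892447897311221/1694744230471 ≈ -1116.7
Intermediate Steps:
22170/(-20051/982 + 10282/18210) + P(70)/(-19094) = 22170/(-20051/982 + 10282/18210) - 6/(-19094) = 22170/(-20051*1/982 + 10282*(1/18210)) - 6*(-1/19094) = 22170/(-20051/982 + 5141/9105) + 3/9547 = 22170/(-177515893/8941110) + 3/9547 = 22170*(-8941110/177515893) + 3/9547 = -198224408700/177515893 + 3/9547 = -1892447897311221/1694744230471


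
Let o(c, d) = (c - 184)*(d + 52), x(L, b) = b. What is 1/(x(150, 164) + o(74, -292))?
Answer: 1/26564 ≈ 3.7645e-5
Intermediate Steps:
o(c, d) = (-184 + c)*(52 + d)
1/(x(150, 164) + o(74, -292)) = 1/(164 + (-9568 - 184*(-292) + 52*74 + 74*(-292))) = 1/(164 + (-9568 + 53728 + 3848 - 21608)) = 1/(164 + 26400) = 1/26564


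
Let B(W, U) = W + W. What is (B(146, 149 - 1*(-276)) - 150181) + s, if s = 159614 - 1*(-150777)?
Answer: 160502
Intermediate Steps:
B(W, U) = 2*W
s = 310391 (s = 159614 + 150777 = 310391)
(B(146, 149 - 1*(-276)) - 150181) + s = (2*146 - 150181) + 310391 = (292 - 150181) + 310391 = -149889 + 310391 = 160502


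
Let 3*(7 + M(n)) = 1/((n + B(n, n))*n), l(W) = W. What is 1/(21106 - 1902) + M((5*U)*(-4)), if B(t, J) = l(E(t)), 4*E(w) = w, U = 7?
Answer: -617522831/88218375 ≈ -6.9999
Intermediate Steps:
E(w) = w/4
B(t, J) = t/4
M(n) = -7 + 4/(15*n**2) (M(n) = -7 + (1/((n + n/4)*n))/3 = -7 + (1/(((5*n/4))*n))/3 = -7 + ((4/(5*n))/n)/3 = -7 + (4/(5*n**2))/3 = -7 + 4/(15*n**2))
1/(21106 - 1902) + M((5*U)*(-4)) = 1/(21106 - 1902) + (-7 + 4/(15*((5*7)*(-4))**2)) = 1/19204 + (-7 + 4/(15*(35*(-4))**2)) = 1/19204 + (-7 + (4/15)/(-140)**2) = 1/19204 + (-7 + (4/15)*(1/19600)) = 1/19204 + (-7 + 1/73500) = 1/19204 - 514499/73500 = -617522831/88218375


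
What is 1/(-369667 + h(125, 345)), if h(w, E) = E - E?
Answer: -1/369667 ≈ -2.7051e-6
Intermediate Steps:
h(w, E) = 0
1/(-369667 + h(125, 345)) = 1/(-369667 + 0) = 1/(-369667) = -1/369667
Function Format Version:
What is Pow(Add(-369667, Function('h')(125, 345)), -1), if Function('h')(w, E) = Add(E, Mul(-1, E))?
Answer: Rational(-1, 369667) ≈ -2.7051e-6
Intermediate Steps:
Function('h')(w, E) = 0
Pow(Add(-369667, Function('h')(125, 345)), -1) = Pow(Add(-369667, 0), -1) = Pow(-369667, -1) = Rational(-1, 369667)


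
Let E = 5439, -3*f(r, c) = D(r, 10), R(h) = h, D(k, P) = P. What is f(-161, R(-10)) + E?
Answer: 16307/3 ≈ 5435.7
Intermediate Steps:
f(r, c) = -10/3 (f(r, c) = -1/3*10 = -10/3)
f(-161, R(-10)) + E = -10/3 + 5439 = 16307/3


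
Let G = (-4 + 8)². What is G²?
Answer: 256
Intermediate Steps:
G = 16 (G = 4² = 16)
G² = 16² = 256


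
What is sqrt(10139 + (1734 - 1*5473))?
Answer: 80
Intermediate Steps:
sqrt(10139 + (1734 - 1*5473)) = sqrt(10139 + (1734 - 5473)) = sqrt(10139 - 3739) = sqrt(6400) = 80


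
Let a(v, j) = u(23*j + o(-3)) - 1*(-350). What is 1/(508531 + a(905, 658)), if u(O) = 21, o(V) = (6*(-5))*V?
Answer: 1/508902 ≈ 1.9650e-6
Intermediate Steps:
o(V) = -30*V
a(v, j) = 371 (a(v, j) = 21 - 1*(-350) = 21 + 350 = 371)
1/(508531 + a(905, 658)) = 1/(508531 + 371) = 1/508902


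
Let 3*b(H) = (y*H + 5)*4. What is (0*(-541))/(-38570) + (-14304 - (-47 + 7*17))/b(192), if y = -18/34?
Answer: 183294/1643 ≈ 111.56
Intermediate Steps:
y = -9/17 (y = -18*1/34 = -9/17 ≈ -0.52941)
b(H) = 20/3 - 12*H/17 (b(H) = ((-9*H/17 + 5)*4)/3 = ((5 - 9*H/17)*4)/3 = (20 - 36*H/17)/3 = 20/3 - 12*H/17)
(0*(-541))/(-38570) + (-14304 - (-47 + 7*17))/b(192) = (0*(-541))/(-38570) + (-14304 - (-47 + 7*17))/(20/3 - 12/17*192) = 0*(-1/38570) + (-14304 - (-47 + 119))/(20/3 - 2304/17) = 0 + (-14304 - 1*72)/(-6572/51) = 0 + (-14304 - 72)*(-51/6572) = 0 - 14376*(-51/6572) = 0 + 183294/1643 = 183294/1643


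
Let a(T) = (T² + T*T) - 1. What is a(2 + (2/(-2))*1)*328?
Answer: 328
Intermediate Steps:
a(T) = -1 + 2*T² (a(T) = (T² + T²) - 1 = 2*T² - 1 = -1 + 2*T²)
a(2 + (2/(-2))*1)*328 = (-1 + 2*(2 + (2/(-2))*1)²)*328 = (-1 + 2*(2 + (2*(-½))*1)²)*328 = (-1 + 2*(2 - 1*1)²)*328 = (-1 + 2*(2 - 1)²)*328 = (-1 + 2*1²)*328 = (-1 + 2*1)*328 = (-1 + 2)*328 = 1*328 = 328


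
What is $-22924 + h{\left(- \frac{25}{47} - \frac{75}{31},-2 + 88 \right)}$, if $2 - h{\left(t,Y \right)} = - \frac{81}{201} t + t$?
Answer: $- \frac{2237450718}{97619} \approx -22920.0$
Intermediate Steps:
$h{\left(t,Y \right)} = 2 - \frac{40 t}{67}$ ($h{\left(t,Y \right)} = 2 - \left(- \frac{81}{201} t + t\right) = 2 - \left(\left(-81\right) \frac{1}{201} t + t\right) = 2 - \left(- \frac{27 t}{67} + t\right) = 2 - \frac{40 t}{67}$)
$-22924 + h{\left(- \frac{25}{47} - \frac{75}{31},-2 + 88 \right)} = -22924 + \left(2 - \frac{40 \left(- \frac{25}{47} - \frac{75}{31}\right)}{67}\right) = -22924 + \left(2 - - \frac{172000}{97619}\right) = -22924 + \left(2 + \frac{172000}{97619}\right) = -22924 + \frac{367238}{97619} = - \frac{2237450718}{97619}$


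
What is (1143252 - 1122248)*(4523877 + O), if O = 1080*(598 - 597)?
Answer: 95042196828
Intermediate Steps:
O = 1080 (O = 1080*1 = 1080)
(1143252 - 1122248)*(4523877 + O) = (1143252 - 1122248)*(4523877 + 1080) = 21004*4524957 = 95042196828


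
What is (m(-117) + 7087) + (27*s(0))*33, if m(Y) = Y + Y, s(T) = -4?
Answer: 3289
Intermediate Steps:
m(Y) = 2*Y
(m(-117) + 7087) + (27*s(0))*33 = (2*(-117) + 7087) + (27*(-4))*33 = (-234 + 7087) - 108*33 = 6853 - 3564 = 3289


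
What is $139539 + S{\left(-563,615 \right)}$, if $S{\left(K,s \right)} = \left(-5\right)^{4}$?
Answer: $140164$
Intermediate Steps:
$S{\left(K,s \right)} = 625$
$139539 + S{\left(-563,615 \right)} = 139539 + 625 = 140164$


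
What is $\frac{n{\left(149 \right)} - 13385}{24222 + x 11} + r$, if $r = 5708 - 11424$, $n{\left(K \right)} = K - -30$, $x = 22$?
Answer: $- \frac{69924715}{12232} \approx -5716.5$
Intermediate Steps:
$n{\left(K \right)} = 30 + K$ ($n{\left(K \right)} = K + 30 = 30 + K$)
$r = -5716$ ($r = 5708 - 11424 = -5716$)
$\frac{n{\left(149 \right)} - 13385}{24222 + x 11} + r = \frac{\left(30 + 149\right) - 13385}{24222 + 22 \cdot 11} - 5716 = \frac{179 - 13385}{24222 + 242} - 5716 = - \frac{13206}{24464} - 5716 = \left(-13206\right) \frac{1}{24464} - 5716 = - \frac{6603}{12232} - 5716 = - \frac{69924715}{12232}$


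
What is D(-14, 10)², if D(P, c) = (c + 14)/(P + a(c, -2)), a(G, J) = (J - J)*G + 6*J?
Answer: 144/169 ≈ 0.85207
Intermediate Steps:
a(G, J) = 6*J (a(G, J) = 0*G + 6*J = 0 + 6*J = 6*J)
D(P, c) = (14 + c)/(-12 + P) (D(P, c) = (c + 14)/(P + 6*(-2)) = (14 + c)/(P - 12) = (14 + c)/(-12 + P))
D(-14, 10)² = ((14 + 10)/(-12 - 14))² = (24/(-26))² = (-1/26*24)² = (-12/13)² = 144/169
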